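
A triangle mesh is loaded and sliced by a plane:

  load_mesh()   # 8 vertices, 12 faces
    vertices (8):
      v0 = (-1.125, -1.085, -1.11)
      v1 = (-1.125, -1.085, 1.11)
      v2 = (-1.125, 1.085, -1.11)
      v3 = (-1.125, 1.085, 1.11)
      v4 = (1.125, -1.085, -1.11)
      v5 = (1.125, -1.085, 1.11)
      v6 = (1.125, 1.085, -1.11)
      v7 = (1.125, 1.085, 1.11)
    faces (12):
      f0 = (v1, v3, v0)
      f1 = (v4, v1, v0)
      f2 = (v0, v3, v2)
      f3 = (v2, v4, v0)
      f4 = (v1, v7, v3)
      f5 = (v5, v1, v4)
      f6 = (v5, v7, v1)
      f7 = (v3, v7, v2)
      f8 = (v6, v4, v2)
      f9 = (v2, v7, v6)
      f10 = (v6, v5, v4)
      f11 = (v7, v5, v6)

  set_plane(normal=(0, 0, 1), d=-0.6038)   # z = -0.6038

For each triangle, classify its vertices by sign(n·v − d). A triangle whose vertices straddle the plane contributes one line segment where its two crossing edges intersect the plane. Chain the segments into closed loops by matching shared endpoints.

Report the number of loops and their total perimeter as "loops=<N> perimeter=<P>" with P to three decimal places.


loops=1 perimeter=8.840

Straddling triangles (8 of 12):
  (v1,v3,v0) [++-] → (-1.125, -0.590201, -0.6038)–(-1.125, -1.085, -0.6038)  len=0.4948
  (v4,v1,v0) [-+-] → (0.611959, -1.085, -0.6038)–(-1.125, -1.085, -0.6038)  len=1.7370
  (v0,v3,v2) [-+-] → (-1.125, -0.590201, -0.6038)–(-1.125, 1.085, -0.6038)  len=1.6752
  (v5,v1,v4) [++-] → (0.611959, -1.085, -0.6038)–(1.125, -1.085, -0.6038)  len=0.5130
  (v3,v7,v2) [++-] → (-0.611959, 1.085, -0.6038)–(-1.125, 1.085, -0.6038)  len=0.5130
  (v2,v7,v6) [-+-] → (-0.611959, 1.085, -0.6038)–(1.125, 1.085, -0.6038)  len=1.7370
  (v6,v5,v4) [-+-] → (1.125, 0.590201, -0.6038)–(1.125, -1.085, -0.6038)  len=1.6752
  (v7,v5,v6) [++-] → (1.125, 0.590201, -0.6038)–(1.125, 1.085, -0.6038)  len=0.4948

Chained into 1 loop(s):
  loop 1: 8 segments, perimeter = 8.8400
Total perimeter = 8.840


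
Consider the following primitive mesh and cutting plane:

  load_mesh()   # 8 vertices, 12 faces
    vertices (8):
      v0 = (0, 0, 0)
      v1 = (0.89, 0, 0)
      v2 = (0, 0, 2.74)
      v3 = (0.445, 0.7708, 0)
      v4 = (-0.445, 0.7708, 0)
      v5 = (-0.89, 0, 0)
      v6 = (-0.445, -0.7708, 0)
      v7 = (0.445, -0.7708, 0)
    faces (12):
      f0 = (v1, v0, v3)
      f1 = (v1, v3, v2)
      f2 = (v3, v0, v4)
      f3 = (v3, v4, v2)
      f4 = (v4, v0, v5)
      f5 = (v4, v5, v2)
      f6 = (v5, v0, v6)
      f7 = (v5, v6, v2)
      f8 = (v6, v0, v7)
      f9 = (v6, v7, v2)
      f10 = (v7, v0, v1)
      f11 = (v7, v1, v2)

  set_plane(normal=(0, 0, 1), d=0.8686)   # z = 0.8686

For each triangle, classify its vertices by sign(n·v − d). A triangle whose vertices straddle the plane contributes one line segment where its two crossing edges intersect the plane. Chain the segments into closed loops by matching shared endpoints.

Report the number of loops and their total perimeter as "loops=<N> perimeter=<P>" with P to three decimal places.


loops=1 perimeter=3.647

Straddling triangles (6 of 12):
  (v1,v3,v2) [--+] → (0.303932, 0.526451, 0.8686)–(0.607864, 0, 0.8686)  len=0.6079
  (v3,v4,v2) [--+] → (-0.303932, 0.526451, 0.8686)–(0.303932, 0.526451, 0.8686)  len=0.6079
  (v4,v5,v2) [--+] → (-0.607864, 0, 0.8686)–(-0.303932, 0.526451, 0.8686)  len=0.6079
  (v5,v6,v2) [--+] → (-0.303932, -0.526451, 0.8686)–(-0.607864, 0, 0.8686)  len=0.6079
  (v6,v7,v2) [--+] → (0.303932, -0.526451, 0.8686)–(-0.303932, -0.526451, 0.8686)  len=0.6079
  (v7,v1,v2) [--+] → (0.607864, 0, 0.8686)–(0.303932, -0.526451, 0.8686)  len=0.6079

Chained into 1 loop(s):
  loop 1: 6 segments, perimeter = 3.6473
Total perimeter = 3.647


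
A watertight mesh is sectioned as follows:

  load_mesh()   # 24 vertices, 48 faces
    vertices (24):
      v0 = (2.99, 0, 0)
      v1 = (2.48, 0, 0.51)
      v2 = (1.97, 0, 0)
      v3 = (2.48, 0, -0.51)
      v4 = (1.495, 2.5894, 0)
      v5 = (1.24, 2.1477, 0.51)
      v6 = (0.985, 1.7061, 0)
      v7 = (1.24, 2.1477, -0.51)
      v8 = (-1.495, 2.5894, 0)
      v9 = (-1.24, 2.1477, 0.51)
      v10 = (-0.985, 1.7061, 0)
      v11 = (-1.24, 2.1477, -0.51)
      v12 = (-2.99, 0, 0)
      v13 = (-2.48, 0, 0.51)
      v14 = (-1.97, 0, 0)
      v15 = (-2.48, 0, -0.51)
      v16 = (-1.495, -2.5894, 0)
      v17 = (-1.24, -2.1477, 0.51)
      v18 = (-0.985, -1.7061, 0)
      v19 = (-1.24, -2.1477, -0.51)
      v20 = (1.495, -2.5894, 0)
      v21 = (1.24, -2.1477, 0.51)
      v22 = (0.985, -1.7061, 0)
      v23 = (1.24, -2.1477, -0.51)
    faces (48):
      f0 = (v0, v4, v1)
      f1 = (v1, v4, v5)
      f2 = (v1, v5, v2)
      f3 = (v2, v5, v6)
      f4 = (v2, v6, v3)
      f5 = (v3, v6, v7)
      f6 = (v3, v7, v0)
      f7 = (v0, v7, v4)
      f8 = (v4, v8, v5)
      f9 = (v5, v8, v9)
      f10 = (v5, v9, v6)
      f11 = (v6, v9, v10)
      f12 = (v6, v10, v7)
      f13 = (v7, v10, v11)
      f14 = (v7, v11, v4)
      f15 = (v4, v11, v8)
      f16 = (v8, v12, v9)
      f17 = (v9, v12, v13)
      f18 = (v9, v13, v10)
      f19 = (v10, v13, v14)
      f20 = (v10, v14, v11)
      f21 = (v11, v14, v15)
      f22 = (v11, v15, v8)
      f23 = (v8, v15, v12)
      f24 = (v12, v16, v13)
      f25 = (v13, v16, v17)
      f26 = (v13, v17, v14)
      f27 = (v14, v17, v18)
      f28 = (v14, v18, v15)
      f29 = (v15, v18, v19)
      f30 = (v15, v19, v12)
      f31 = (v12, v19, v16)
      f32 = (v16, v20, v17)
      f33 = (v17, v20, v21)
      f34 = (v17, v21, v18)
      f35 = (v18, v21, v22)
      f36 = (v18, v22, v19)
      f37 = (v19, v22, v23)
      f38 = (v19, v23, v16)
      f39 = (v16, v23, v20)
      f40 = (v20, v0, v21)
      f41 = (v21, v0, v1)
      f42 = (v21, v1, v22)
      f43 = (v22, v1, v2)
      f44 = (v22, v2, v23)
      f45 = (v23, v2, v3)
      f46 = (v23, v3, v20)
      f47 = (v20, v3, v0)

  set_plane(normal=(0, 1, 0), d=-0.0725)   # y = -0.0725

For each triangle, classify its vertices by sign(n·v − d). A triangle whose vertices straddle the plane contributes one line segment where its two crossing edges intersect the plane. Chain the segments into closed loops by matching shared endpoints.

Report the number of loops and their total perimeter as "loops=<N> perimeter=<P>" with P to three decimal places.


loops=2 perimeter=5.770

Straddling triangles (16 of 48):
  (v12,v16,v13) [+-+] → (-2.94814, -0.0725, 0)–(-2.45242, -0.0725, 0.495721)  len=0.7011
  (v13,v16,v17) [+--] → (-2.45242, -0.0725, 0.495721)–(-2.43814, -0.0725, 0.51)  len=0.0202
  (v13,v17,v14) [+-+] → (-2.43814, -0.0725, 0.51)–(-1.94536, -0.0725, 0.0172161)  len=0.6969
  (v14,v17,v18) [+--] → (-1.94536, -0.0725, 0.0172161)–(-1.92814, -0.0725, 0)  len=0.0243
  (v14,v18,v15) [+-+] → (-1.92814, -0.0725, 0)–(-2.41647, -0.0725, -0.488328)  len=0.6906
  (v15,v18,v19) [+--] → (-2.41647, -0.0725, -0.488328)–(-2.43814, -0.0725, -0.51)  len=0.0306
  (v15,v19,v12) [+-+] → (-2.43814, -0.0725, -0.51)–(-2.93093, -0.0725, -0.0172161)  len=0.6969
  (v12,v19,v16) [+--] → (-2.93093, -0.0725, -0.0172161)–(-2.94814, -0.0725, 0)  len=0.0243
  (v20,v0,v21) [-+-] → (2.94814, -0.0725, 0)–(2.93093, -0.0725, 0.0172161)  len=0.0243
  (v21,v0,v1) [-++] → (2.93093, -0.0725, 0.0172161)–(2.43814, -0.0725, 0.51)  len=0.6969
  (v21,v1,v22) [-+-] → (2.43814, -0.0725, 0.51)–(2.41647, -0.0725, 0.488328)  len=0.0306
  (v22,v1,v2) [-++] → (2.41647, -0.0725, 0.488328)–(1.92814, -0.0725, 0)  len=0.6906
  (v22,v2,v23) [-+-] → (1.92814, -0.0725, 0)–(1.94536, -0.0725, -0.0172161)  len=0.0243
  (v23,v2,v3) [-++] → (1.94536, -0.0725, -0.0172161)–(2.43814, -0.0725, -0.51)  len=0.6969
  (v23,v3,v20) [-+-] → (2.43814, -0.0725, -0.51)–(2.45242, -0.0725, -0.495721)  len=0.0202
  (v20,v3,v0) [-++] → (2.45242, -0.0725, -0.495721)–(2.94814, -0.0725, 0)  len=0.7011

Chained into 2 loop(s):
  loop 1: 8 segments, perimeter = 2.8850
  loop 2: 8 segments, perimeter = 2.8850
Total perimeter = 5.770


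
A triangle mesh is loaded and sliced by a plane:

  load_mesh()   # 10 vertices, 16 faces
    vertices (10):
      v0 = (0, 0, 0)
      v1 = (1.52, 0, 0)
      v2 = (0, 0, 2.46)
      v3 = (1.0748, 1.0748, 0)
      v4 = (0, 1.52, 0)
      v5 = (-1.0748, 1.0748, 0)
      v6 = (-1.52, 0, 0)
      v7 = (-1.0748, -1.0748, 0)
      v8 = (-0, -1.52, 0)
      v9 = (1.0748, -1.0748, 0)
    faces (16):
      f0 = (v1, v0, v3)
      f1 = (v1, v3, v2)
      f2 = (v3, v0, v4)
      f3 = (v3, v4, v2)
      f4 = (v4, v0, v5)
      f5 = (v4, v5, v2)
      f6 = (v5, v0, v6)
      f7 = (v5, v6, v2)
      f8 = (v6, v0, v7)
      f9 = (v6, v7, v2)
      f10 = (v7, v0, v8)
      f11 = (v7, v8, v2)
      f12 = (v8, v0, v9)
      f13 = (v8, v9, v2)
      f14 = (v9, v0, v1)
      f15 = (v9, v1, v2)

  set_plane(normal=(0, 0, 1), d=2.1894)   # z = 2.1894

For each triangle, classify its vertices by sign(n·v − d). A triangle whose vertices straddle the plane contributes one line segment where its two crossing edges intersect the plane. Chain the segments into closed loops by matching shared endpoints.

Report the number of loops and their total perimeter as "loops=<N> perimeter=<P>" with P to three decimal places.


Straddling triangles (8 of 16):
  (v1,v3,v2) [--+] → (0.118228, 0.118228, 2.1894)–(0.1672, 0, 2.1894)  len=0.1280
  (v3,v4,v2) [--+] → (0, 0.1672, 2.1894)–(0.118228, 0.118228, 2.1894)  len=0.1280
  (v4,v5,v2) [--+] → (-0.118228, 0.118228, 2.1894)–(0, 0.1672, 2.1894)  len=0.1280
  (v5,v6,v2) [--+] → (-0.1672, 0, 2.1894)–(-0.118228, 0.118228, 2.1894)  len=0.1280
  (v6,v7,v2) [--+] → (-0.118228, -0.118228, 2.1894)–(-0.1672, 0, 2.1894)  len=0.1280
  (v7,v8,v2) [--+] → (0, -0.1672, 2.1894)–(-0.118228, -0.118228, 2.1894)  len=0.1280
  (v8,v9,v2) [--+] → (0.118228, -0.118228, 2.1894)–(0, -0.1672, 2.1894)  len=0.1280
  (v9,v1,v2) [--+] → (0.1672, 0, 2.1894)–(0.118228, -0.118228, 2.1894)  len=0.1280

Chained into 1 loop(s):
  loop 1: 8 segments, perimeter = 1.0238
Total perimeter = 1.024

loops=1 perimeter=1.024


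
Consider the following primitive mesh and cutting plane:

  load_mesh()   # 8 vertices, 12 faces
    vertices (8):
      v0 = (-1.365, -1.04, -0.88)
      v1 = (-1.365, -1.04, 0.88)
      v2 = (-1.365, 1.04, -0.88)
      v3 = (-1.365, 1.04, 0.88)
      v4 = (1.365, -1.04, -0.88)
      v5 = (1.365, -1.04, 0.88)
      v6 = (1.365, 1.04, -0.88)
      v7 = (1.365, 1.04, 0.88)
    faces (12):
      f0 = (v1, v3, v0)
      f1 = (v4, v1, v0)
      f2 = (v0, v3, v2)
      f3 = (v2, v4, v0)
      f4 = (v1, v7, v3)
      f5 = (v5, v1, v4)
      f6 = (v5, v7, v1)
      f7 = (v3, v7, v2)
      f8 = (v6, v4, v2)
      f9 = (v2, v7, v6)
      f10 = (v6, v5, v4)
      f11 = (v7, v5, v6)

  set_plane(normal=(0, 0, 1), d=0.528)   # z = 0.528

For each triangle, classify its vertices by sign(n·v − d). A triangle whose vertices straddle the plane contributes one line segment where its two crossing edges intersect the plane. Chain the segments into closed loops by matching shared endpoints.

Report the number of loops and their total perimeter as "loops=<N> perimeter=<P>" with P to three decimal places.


loops=1 perimeter=9.620

Straddling triangles (8 of 12):
  (v1,v3,v0) [++-] → (-1.365, 0.624, 0.528)–(-1.365, -1.04, 0.528)  len=1.6640
  (v4,v1,v0) [-+-] → (-0.819, -1.04, 0.528)–(-1.365, -1.04, 0.528)  len=0.5460
  (v0,v3,v2) [-+-] → (-1.365, 0.624, 0.528)–(-1.365, 1.04, 0.528)  len=0.4160
  (v5,v1,v4) [++-] → (-0.819, -1.04, 0.528)–(1.365, -1.04, 0.528)  len=2.1840
  (v3,v7,v2) [++-] → (0.819, 1.04, 0.528)–(-1.365, 1.04, 0.528)  len=2.1840
  (v2,v7,v6) [-+-] → (0.819, 1.04, 0.528)–(1.365, 1.04, 0.528)  len=0.5460
  (v6,v5,v4) [-+-] → (1.365, -0.624, 0.528)–(1.365, -1.04, 0.528)  len=0.4160
  (v7,v5,v6) [++-] → (1.365, -0.624, 0.528)–(1.365, 1.04, 0.528)  len=1.6640

Chained into 1 loop(s):
  loop 1: 8 segments, perimeter = 9.6200
Total perimeter = 9.620


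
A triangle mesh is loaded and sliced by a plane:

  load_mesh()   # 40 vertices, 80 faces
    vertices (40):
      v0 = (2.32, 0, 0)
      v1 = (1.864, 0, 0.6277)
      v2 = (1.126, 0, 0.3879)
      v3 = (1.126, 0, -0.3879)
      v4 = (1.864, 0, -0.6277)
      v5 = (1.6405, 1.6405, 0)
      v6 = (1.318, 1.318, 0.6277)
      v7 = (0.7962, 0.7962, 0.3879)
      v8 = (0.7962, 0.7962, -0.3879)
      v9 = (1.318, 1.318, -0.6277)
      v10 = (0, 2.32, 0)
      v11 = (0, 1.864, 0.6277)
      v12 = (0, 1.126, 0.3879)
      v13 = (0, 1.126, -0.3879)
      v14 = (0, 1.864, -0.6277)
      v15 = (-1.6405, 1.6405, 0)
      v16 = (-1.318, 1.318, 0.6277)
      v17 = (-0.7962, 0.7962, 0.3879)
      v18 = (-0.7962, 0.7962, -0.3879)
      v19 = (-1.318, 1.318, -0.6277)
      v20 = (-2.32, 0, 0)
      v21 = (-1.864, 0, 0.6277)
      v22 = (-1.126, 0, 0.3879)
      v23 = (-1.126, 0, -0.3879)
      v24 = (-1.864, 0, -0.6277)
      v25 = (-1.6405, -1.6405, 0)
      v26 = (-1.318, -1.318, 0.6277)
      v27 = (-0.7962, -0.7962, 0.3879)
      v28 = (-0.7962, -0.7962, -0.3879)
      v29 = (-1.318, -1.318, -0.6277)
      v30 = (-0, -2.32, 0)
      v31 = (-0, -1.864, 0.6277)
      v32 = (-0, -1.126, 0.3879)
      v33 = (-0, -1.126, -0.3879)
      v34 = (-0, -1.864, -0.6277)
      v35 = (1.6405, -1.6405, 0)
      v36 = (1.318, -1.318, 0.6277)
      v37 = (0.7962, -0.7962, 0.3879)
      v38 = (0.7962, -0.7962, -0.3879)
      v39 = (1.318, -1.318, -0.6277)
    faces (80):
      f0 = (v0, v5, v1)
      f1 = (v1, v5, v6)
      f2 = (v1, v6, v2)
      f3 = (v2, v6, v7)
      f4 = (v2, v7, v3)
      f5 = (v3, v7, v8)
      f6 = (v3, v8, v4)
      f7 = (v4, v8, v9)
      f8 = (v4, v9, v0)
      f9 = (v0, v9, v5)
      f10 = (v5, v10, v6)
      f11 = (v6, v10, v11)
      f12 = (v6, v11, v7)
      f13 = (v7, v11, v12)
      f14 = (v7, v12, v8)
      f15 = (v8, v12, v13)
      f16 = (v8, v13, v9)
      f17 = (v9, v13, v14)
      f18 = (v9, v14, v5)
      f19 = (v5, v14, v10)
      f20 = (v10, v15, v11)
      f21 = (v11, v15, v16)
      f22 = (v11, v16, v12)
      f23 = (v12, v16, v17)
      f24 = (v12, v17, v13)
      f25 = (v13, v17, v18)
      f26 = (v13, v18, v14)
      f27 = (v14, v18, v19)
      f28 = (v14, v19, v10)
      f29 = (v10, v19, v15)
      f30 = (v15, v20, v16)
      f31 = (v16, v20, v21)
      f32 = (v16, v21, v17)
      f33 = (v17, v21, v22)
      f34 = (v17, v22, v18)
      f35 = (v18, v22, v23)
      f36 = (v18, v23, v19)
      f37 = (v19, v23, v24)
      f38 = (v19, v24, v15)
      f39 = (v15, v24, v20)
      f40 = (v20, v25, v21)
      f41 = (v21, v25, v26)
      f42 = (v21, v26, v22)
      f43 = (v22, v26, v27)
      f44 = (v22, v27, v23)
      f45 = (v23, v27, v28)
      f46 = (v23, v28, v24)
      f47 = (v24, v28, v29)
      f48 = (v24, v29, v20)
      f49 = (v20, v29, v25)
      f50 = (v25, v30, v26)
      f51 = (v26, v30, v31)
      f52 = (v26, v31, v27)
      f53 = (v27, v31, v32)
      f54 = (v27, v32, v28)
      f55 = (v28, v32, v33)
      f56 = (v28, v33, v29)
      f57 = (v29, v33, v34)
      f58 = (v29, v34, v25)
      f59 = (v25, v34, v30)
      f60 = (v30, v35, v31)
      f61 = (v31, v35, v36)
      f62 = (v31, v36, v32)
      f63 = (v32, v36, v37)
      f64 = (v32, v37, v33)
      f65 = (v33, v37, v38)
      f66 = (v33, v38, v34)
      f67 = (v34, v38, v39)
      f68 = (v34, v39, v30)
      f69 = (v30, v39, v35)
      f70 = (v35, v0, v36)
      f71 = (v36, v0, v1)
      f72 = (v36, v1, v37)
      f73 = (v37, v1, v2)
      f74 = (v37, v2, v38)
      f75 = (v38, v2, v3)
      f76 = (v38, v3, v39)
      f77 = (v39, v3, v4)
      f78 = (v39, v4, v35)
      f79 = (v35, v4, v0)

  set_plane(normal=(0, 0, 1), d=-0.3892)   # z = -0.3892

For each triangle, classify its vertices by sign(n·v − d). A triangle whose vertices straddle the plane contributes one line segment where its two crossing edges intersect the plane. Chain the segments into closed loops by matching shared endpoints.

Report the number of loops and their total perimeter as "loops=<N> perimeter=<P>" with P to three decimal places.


loops=2 perimeter=19.393

Straddling triangles (32 of 80):
  (v3,v8,v4) [++-] → (0.801989, 0.791884, -0.3892)–(1.13, 0, -0.3892)  len=0.8571
  (v4,v8,v9) [-+-] → (0.801989, 0.791884, -0.3892)–(0.799029, 0.799029, -0.3892)  len=0.0077
  (v4,v9,v0) [--+] → (1.69872, 0.817215, -0.3892)–(2.03726, 0, -0.3892)  len=0.8846
  (v0,v9,v5) [+-+] → (1.69872, 0.817215, -0.3892)–(1.44054, 1.44054, -0.3892)  len=0.6747
  (v8,v13,v9) [++-] → (0.00714512, 1.12704, -0.3892)–(0.799029, 0.799029, -0.3892)  len=0.8571
  (v9,v13,v14) [-+-] → (0.00714512, 1.12704, -0.3892)–(0, 1.13, -0.3892)  len=0.0077
  (v9,v14,v5) [--+] → (0.623322, 1.77908, -0.3892)–(1.44054, 1.44054, -0.3892)  len=0.8846
  (v5,v14,v10) [+-+] → (0.623322, 1.77908, -0.3892)–(0, 2.03726, -0.3892)  len=0.6747
  (v13,v18,v14) [++-] → (-0.791884, 0.801989, -0.3892)–(0, 1.13, -0.3892)  len=0.8571
  (v14,v18,v19) [-+-] → (-0.791884, 0.801989, -0.3892)–(-0.799029, 0.799029, -0.3892)  len=0.0077
  (v14,v19,v10) [--+] → (-0.817215, 1.69872, -0.3892)–(0, 2.03726, -0.3892)  len=0.8846
  (v10,v19,v15) [+-+] → (-0.817215, 1.69872, -0.3892)–(-1.44054, 1.44054, -0.3892)  len=0.6747
  (v18,v23,v19) [++-] → (-1.12704, 0.00714512, -0.3892)–(-0.799029, 0.799029, -0.3892)  len=0.8571
  (v19,v23,v24) [-+-] → (-1.12704, 0.00714512, -0.3892)–(-1.13, 0, -0.3892)  len=0.0077
  (v19,v24,v15) [--+] → (-1.77908, 0.623322, -0.3892)–(-1.44054, 1.44054, -0.3892)  len=0.8846
  (v15,v24,v20) [+-+] → (-1.77908, 0.623322, -0.3892)–(-2.03726, 0, -0.3892)  len=0.6747
  (v23,v28,v24) [++-] → (-0.801989, -0.791884, -0.3892)–(-1.13, 0, -0.3892)  len=0.8571
  (v24,v28,v29) [-+-] → (-0.801989, -0.791884, -0.3892)–(-0.799029, -0.799029, -0.3892)  len=0.0077
  (v24,v29,v20) [--+] → (-1.69872, -0.817215, -0.3892)–(-2.03726, 0, -0.3892)  len=0.8846
  (v20,v29,v25) [+-+] → (-1.69872, -0.817215, -0.3892)–(-1.44054, -1.44054, -0.3892)  len=0.6747
  (v28,v33,v29) [++-] → (-0.00714512, -1.12704, -0.3892)–(-0.799029, -0.799029, -0.3892)  len=0.8571
  (v29,v33,v34) [-+-] → (-0.00714512, -1.12704, -0.3892)–(0, -1.13, -0.3892)  len=0.0077
  (v29,v34,v25) [--+] → (-0.623322, -1.77908, -0.3892)–(-1.44054, -1.44054, -0.3892)  len=0.8846
  (v25,v34,v30) [+-+] → (-0.623322, -1.77908, -0.3892)–(0, -2.03726, -0.3892)  len=0.6747
  (v33,v38,v34) [++-] → (0.791884, -0.801989, -0.3892)–(0, -1.13, -0.3892)  len=0.8571
  (v34,v38,v39) [-+-] → (0.791884, -0.801989, -0.3892)–(0.799029, -0.799029, -0.3892)  len=0.0077
  (v34,v39,v30) [--+] → (0.817215, -1.69872, -0.3892)–(0, -2.03726, -0.3892)  len=0.8846
  (v30,v39,v35) [+-+] → (0.817215, -1.69872, -0.3892)–(1.44054, -1.44054, -0.3892)  len=0.6747
  (v38,v3,v39) [++-] → (1.12704, -0.00714512, -0.3892)–(0.799029, -0.799029, -0.3892)  len=0.8571
  (v39,v3,v4) [-+-] → (1.12704, -0.00714512, -0.3892)–(1.13, 0, -0.3892)  len=0.0077
  (v39,v4,v35) [--+] → (1.77908, -0.623322, -0.3892)–(1.44054, -1.44054, -0.3892)  len=0.8846
  (v35,v4,v0) [+-+] → (1.77908, -0.623322, -0.3892)–(2.03726, 0, -0.3892)  len=0.6747

Chained into 2 loop(s):
  loop 1: 16 segments, perimeter = 6.9189
  loop 2: 16 segments, perimeter = 12.4739
Total perimeter = 19.393


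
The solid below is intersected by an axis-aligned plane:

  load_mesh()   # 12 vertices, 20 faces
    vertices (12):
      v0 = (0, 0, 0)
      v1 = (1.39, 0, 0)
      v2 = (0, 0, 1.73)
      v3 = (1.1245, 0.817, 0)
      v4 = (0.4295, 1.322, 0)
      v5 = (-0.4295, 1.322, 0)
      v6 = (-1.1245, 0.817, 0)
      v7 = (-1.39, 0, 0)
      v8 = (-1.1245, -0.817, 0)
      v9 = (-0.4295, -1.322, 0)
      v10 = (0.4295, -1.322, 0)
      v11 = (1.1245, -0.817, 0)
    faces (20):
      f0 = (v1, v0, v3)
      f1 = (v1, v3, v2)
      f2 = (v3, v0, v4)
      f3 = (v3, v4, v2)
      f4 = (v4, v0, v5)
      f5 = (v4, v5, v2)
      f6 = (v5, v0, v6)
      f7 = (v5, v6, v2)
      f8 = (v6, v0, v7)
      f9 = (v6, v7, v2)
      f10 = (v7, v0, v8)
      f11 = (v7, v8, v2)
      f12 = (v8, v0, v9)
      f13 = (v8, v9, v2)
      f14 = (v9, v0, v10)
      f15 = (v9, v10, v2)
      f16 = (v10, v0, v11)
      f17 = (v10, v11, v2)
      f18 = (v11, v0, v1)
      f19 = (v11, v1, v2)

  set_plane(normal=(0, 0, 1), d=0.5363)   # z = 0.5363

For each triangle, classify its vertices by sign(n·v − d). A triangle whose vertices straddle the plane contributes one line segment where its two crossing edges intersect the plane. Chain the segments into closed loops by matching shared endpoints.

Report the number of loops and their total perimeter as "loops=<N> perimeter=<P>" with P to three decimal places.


loops=1 perimeter=5.928

Straddling triangles (10 of 20):
  (v1,v3,v2) [--+] → (0.775905, 0.56373, 0.5363)–(0.9591, 0, 0.5363)  len=0.5927
  (v3,v4,v2) [--+] → (0.296355, 0.91218, 0.5363)–(0.775905, 0.56373, 0.5363)  len=0.5928
  (v4,v5,v2) [--+] → (-0.296355, 0.91218, 0.5363)–(0.296355, 0.91218, 0.5363)  len=0.5927
  (v5,v6,v2) [--+] → (-0.775905, 0.56373, 0.5363)–(-0.296355, 0.91218, 0.5363)  len=0.5928
  (v6,v7,v2) [--+] → (-0.9591, 0, 0.5363)–(-0.775905, 0.56373, 0.5363)  len=0.5927
  (v7,v8,v2) [--+] → (-0.775905, -0.56373, 0.5363)–(-0.9591, 0, 0.5363)  len=0.5927
  (v8,v9,v2) [--+] → (-0.296355, -0.91218, 0.5363)–(-0.775905, -0.56373, 0.5363)  len=0.5928
  (v9,v10,v2) [--+] → (0.296355, -0.91218, 0.5363)–(-0.296355, -0.91218, 0.5363)  len=0.5927
  (v10,v11,v2) [--+] → (0.775905, -0.56373, 0.5363)–(0.296355, -0.91218, 0.5363)  len=0.5928
  (v11,v1,v2) [--+] → (0.9591, 0, 0.5363)–(0.775905, -0.56373, 0.5363)  len=0.5927

Chained into 1 loop(s):
  loop 1: 10 segments, perimeter = 5.9275
Total perimeter = 5.928


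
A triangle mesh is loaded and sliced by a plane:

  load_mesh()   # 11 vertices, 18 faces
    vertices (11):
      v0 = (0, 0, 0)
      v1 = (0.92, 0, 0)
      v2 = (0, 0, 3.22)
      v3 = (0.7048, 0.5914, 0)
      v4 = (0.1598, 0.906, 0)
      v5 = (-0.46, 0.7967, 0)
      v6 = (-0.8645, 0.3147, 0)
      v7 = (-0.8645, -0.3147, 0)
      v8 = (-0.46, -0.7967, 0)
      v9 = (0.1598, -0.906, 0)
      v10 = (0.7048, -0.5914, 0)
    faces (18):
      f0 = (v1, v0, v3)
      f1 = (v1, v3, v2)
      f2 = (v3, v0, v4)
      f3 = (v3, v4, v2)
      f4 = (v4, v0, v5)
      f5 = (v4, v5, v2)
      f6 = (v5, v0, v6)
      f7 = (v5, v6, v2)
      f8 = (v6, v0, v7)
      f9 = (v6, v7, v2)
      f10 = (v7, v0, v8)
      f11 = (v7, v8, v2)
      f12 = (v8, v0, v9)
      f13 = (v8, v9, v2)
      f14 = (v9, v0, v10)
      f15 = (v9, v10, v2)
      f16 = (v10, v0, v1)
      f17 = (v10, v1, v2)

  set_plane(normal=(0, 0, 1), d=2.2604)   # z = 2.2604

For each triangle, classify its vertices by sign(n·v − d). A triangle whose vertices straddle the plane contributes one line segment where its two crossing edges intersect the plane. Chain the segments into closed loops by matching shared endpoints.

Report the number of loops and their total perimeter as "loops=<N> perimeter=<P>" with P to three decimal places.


Straddling triangles (9 of 18):
  (v1,v3,v2) [--+] → (0.210039, 0.176245, 2.2604)–(0.274171, 0, 2.2604)  len=0.1876
  (v3,v4,v2) [--+] → (0.0476224, 0.269999, 2.2604)–(0.210039, 0.176245, 2.2604)  len=0.1875
  (v4,v5,v2) [--+] → (-0.137086, 0.237426, 2.2604)–(0.0476224, 0.269999, 2.2604)  len=0.1876
  (v5,v6,v2) [--+] → (-0.257632, 0.0937845, 2.2604)–(-0.137086, 0.237426, 2.2604)  len=0.1875
  (v6,v7,v2) [--+] → (-0.257632, -0.0937845, 2.2604)–(-0.257632, 0.0937845, 2.2604)  len=0.1876
  (v7,v8,v2) [--+] → (-0.137086, -0.237426, 2.2604)–(-0.257632, -0.0937845, 2.2604)  len=0.1875
  (v8,v9,v2) [--+] → (0.0476224, -0.269999, 2.2604)–(-0.137086, -0.237426, 2.2604)  len=0.1876
  (v9,v10,v2) [--+] → (0.210039, -0.176245, 2.2604)–(0.0476224, -0.269999, 2.2604)  len=0.1875
  (v10,v1,v2) [--+] → (0.274171, 0, 2.2604)–(0.210039, -0.176245, 2.2604)  len=0.1876

Chained into 1 loop(s):
  loop 1: 9 segments, perimeter = 1.6879
Total perimeter = 1.688

loops=1 perimeter=1.688


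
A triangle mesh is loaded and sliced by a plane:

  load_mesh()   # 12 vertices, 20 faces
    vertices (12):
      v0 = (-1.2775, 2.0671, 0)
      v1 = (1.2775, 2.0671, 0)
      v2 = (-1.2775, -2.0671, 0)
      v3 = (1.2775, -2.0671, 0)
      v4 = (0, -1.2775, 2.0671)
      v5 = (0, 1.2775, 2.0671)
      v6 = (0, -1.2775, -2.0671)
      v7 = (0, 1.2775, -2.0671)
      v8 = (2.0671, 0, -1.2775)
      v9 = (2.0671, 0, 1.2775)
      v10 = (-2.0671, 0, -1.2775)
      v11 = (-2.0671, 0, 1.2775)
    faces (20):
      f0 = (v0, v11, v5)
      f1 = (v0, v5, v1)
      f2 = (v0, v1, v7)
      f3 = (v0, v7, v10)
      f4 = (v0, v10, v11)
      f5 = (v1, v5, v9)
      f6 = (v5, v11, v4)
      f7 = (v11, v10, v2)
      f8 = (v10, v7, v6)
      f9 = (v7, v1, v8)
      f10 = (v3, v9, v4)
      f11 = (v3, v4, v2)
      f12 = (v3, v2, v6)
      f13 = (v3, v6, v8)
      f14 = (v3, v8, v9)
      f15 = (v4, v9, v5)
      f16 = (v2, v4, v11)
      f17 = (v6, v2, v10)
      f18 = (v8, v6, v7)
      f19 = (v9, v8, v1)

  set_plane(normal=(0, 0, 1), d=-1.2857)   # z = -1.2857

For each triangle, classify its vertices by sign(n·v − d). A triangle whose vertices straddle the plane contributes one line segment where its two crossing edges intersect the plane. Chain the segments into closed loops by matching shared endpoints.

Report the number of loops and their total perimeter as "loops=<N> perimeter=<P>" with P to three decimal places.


loops=1 perimeter=10.825

Straddling triangles (8 of 20):
  (v0,v1,v7) [++-] → (0.482917, 1.57598, -1.2857)–(-0.482917, 1.57598, -1.2857)  len=0.9658
  (v0,v7,v10) [+-+] → (-0.482917, 1.57598, -1.2857)–(-2.04563, 0.0132668, -1.2857)  len=2.2100
  (v10,v7,v6) [+--] → (-2.04563, 0.0132668, -1.2857)–(-2.04563, -0.0132668, -1.2857)  len=0.0265
  (v7,v1,v8) [-++] → (0.482917, 1.57598, -1.2857)–(2.04563, 0.0132668, -1.2857)  len=2.2100
  (v3,v2,v6) [++-] → (-0.482917, -1.57598, -1.2857)–(0.482917, -1.57598, -1.2857)  len=0.9658
  (v3,v6,v8) [+-+] → (0.482917, -1.57598, -1.2857)–(2.04563, -0.0132668, -1.2857)  len=2.2100
  (v6,v2,v10) [-++] → (-0.482917, -1.57598, -1.2857)–(-2.04563, -0.0132668, -1.2857)  len=2.2100
  (v8,v6,v7) [+--] → (2.04563, -0.0132668, -1.2857)–(2.04563, 0.0132668, -1.2857)  len=0.0265

Chained into 1 loop(s):
  loop 1: 8 segments, perimeter = 10.8248
Total perimeter = 10.825


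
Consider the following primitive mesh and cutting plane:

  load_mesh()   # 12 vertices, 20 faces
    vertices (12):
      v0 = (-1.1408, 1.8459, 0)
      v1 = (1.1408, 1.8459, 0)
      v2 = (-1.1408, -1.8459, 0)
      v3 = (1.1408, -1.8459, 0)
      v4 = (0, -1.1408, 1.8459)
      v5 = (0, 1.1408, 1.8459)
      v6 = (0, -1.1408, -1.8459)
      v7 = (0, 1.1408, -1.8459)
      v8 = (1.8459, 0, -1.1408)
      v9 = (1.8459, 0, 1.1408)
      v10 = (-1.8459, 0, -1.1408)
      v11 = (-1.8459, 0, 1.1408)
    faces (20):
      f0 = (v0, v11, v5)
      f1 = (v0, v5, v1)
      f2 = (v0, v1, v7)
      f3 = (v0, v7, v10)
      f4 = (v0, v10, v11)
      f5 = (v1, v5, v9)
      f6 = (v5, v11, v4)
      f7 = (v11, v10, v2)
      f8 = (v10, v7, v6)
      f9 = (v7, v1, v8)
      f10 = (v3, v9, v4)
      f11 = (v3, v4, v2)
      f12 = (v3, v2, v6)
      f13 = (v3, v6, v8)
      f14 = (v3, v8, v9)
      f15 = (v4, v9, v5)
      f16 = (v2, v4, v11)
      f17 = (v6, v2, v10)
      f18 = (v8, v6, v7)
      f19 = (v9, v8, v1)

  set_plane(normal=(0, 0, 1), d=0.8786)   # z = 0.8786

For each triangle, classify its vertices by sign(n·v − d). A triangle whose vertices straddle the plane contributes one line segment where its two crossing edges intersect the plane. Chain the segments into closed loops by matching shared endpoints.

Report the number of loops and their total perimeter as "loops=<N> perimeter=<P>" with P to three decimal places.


loops=1 perimeter=10.351

Straddling triangles (10 of 20):
  (v0,v11,v5) [-++] → (-1.68384, 0.424259, 0.8786)–(-0.597809, 1.51029, 0.8786)  len=1.5359
  (v0,v5,v1) [-+-] → (-0.597809, 1.51029, 0.8786)–(0.597809, 1.51029, 0.8786)  len=1.1956
  (v0,v10,v11) [--+] → (-1.8459, 0, 0.8786)–(-1.68384, 0.424259, 0.8786)  len=0.4542
  (v1,v5,v9) [-++] → (0.597809, 1.51029, 0.8786)–(1.68384, 0.424259, 0.8786)  len=1.5359
  (v11,v10,v2) [+--] → (-1.8459, 0, 0.8786)–(-1.68384, -0.424259, 0.8786)  len=0.4542
  (v3,v9,v4) [-++] → (1.68384, -0.424259, 0.8786)–(0.597809, -1.51029, 0.8786)  len=1.5359
  (v3,v4,v2) [-+-] → (0.597809, -1.51029, 0.8786)–(-0.597809, -1.51029, 0.8786)  len=1.1956
  (v3,v8,v9) [--+] → (1.8459, 0, 0.8786)–(1.68384, -0.424259, 0.8786)  len=0.4542
  (v2,v4,v11) [-++] → (-0.597809, -1.51029, 0.8786)–(-1.68384, -0.424259, 0.8786)  len=1.5359
  (v9,v8,v1) [+--] → (1.8459, 0, 0.8786)–(1.68384, 0.424259, 0.8786)  len=0.4542

Chained into 1 loop(s):
  loop 1: 10 segments, perimeter = 10.3514
Total perimeter = 10.351


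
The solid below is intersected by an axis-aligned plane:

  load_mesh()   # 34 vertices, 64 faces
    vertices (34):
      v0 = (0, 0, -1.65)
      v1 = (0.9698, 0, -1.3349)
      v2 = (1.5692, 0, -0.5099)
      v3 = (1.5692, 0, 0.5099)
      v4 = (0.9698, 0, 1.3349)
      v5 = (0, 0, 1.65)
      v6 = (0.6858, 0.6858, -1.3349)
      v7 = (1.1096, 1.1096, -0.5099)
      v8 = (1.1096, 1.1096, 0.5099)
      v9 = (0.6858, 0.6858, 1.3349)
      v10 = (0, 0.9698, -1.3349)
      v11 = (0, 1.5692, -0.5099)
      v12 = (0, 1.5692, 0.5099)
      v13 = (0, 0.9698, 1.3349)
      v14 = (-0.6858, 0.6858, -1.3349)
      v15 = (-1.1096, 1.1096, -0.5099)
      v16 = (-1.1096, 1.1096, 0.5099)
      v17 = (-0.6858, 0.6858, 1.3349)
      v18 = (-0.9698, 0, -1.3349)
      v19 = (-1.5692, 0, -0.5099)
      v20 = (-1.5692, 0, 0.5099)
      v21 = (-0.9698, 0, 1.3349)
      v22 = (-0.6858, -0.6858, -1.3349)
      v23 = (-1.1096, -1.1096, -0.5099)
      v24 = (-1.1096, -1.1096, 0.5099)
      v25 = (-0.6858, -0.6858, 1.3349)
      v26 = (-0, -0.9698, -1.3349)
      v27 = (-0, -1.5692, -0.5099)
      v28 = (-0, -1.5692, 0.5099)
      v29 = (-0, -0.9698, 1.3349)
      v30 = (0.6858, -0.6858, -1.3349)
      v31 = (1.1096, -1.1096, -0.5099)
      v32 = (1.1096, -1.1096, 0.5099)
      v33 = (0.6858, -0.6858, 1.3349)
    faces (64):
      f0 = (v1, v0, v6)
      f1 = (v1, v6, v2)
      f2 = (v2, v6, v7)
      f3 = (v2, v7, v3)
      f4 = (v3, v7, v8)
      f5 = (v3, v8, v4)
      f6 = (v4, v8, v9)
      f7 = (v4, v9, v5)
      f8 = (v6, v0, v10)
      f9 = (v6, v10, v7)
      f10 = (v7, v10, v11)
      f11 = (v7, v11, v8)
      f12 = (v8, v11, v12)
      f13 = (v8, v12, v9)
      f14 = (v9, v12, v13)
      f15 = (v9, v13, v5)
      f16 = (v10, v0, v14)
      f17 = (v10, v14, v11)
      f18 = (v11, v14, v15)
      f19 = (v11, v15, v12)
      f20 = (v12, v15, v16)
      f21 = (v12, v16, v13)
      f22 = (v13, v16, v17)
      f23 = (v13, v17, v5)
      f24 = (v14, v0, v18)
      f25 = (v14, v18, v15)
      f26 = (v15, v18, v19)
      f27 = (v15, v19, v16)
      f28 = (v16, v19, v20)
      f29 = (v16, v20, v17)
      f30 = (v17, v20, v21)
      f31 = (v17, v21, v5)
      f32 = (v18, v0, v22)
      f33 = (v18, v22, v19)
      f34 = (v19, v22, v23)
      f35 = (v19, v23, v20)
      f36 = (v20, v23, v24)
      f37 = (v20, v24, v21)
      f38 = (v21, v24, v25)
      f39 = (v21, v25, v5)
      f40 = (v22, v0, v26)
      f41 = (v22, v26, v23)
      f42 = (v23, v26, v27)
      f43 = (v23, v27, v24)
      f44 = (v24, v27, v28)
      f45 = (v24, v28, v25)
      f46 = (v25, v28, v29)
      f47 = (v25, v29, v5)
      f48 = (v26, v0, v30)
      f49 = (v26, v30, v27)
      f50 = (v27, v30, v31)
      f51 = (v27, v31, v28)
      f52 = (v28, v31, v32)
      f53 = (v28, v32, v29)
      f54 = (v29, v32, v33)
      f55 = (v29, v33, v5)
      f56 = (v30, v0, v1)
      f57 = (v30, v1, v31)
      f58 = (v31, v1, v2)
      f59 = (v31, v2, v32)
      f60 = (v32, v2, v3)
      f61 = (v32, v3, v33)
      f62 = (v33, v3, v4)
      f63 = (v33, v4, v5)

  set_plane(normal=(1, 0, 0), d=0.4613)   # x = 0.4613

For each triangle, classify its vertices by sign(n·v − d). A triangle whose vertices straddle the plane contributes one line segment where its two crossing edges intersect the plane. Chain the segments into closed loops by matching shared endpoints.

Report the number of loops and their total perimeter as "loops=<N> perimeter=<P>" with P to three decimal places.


Straddling triangles (20 of 64):
  (v1,v0,v6) [+-+] → (0.4613, 0, -1.50012)–(0.4613, 0.4613, -1.43805)  len=0.4655
  (v4,v9,v5) [++-] → (0.4613, 0.4613, 1.43805)–(0.4613, 0, 1.50012)  len=0.4655
  (v6,v0,v10) [+--] → (0.4613, 0.4613, -1.43805)–(0.4613, 0.778769, -1.3349)  len=0.3338
  (v6,v10,v7) [+-+] → (0.4613, 0.778769, -1.3349)–(0.4613, 1.02792, -0.991918)  len=0.4239
  (v7,v10,v11) [+--] → (0.4613, 1.02792, -0.991918)–(0.4613, 1.37813, -0.5099)  len=0.5958
  (v7,v11,v8) [+-+] → (0.4613, 1.37813, -0.5099)–(0.4613, 1.37813, -0.085933)  len=0.4240
  (v8,v11,v12) [+--] → (0.4613, 1.37813, -0.085933)–(0.4613, 1.37813, 0.5099)  len=0.5958
  (v8,v12,v9) [+-+] → (0.4613, 1.37813, 0.5099)–(0.4613, 0.974985, 1.06483)  len=0.6859
  (v9,v12,v13) [+--] → (0.4613, 0.974985, 1.06483)–(0.4613, 0.778769, 1.3349)  len=0.3338
  (v9,v13,v5) [+--] → (0.4613, 0.778769, 1.3349)–(0.4613, 0.4613, 1.43805)  len=0.3338
  (v26,v0,v30) [--+] → (0.4613, -0.4613, -1.43805)–(0.4613, -0.778769, -1.3349)  len=0.3338
  (v26,v30,v27) [-+-] → (0.4613, -0.778769, -1.3349)–(0.4613, -0.974985, -1.06483)  len=0.3338
  (v27,v30,v31) [-++] → (0.4613, -0.974985, -1.06483)–(0.4613, -1.37813, -0.5099)  len=0.6859
  (v27,v31,v28) [-+-] → (0.4613, -1.37813, -0.5099)–(0.4613, -1.37813, 0.085933)  len=0.5958
  (v28,v31,v32) [-++] → (0.4613, -1.37813, 0.085933)–(0.4613, -1.37813, 0.5099)  len=0.4240
  (v28,v32,v29) [-+-] → (0.4613, -1.37813, 0.5099)–(0.4613, -1.02792, 0.991918)  len=0.5958
  (v29,v32,v33) [-++] → (0.4613, -1.02792, 0.991918)–(0.4613, -0.778769, 1.3349)  len=0.4239
  (v29,v33,v5) [-+-] → (0.4613, -0.778769, 1.3349)–(0.4613, -0.4613, 1.43805)  len=0.3338
  (v30,v0,v1) [+-+] → (0.4613, -0.4613, -1.43805)–(0.4613, 0, -1.50012)  len=0.4655
  (v33,v4,v5) [++-] → (0.4613, 0, 1.50012)–(0.4613, -0.4613, 1.43805)  len=0.4655

Chained into 1 loop(s):
  loop 1: 20 segments, perimeter = 9.3156
Total perimeter = 9.316

loops=1 perimeter=9.316


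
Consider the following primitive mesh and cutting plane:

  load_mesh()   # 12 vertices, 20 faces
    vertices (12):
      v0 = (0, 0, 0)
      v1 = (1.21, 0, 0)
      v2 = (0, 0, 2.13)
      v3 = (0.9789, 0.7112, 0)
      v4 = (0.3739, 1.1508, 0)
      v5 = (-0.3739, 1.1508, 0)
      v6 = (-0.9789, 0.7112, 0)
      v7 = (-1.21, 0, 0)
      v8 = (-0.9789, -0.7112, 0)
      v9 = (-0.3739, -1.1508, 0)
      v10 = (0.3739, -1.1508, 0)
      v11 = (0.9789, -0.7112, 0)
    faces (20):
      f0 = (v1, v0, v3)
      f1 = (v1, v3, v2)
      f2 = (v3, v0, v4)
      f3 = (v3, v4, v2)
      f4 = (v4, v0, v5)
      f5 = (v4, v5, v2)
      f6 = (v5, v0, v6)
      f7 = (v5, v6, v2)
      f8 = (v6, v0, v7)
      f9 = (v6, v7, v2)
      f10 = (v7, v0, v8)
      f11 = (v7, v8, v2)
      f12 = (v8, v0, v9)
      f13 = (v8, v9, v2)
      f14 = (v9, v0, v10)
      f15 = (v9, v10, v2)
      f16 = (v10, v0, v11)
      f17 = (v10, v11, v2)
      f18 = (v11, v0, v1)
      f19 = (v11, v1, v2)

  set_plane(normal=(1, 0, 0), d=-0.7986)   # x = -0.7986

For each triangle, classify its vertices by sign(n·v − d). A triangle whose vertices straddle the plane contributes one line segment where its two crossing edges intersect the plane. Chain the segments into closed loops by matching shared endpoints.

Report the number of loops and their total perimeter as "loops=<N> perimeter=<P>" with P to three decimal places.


loops=1 perimeter=3.965

Straddling triangles (8 of 20):
  (v5,v0,v6) [++-] → (-0.7986, 0.580207, 0)–(-0.7986, 0.842208, 0)  len=0.2620
  (v5,v6,v2) [+-+] → (-0.7986, 0.842208, 0)–(-0.7986, 0.580207, 0.392317)  len=0.4718
  (v6,v0,v7) [-+-] → (-0.7986, 0.580207, 0)–(-0.7986, 0, 0)  len=0.5802
  (v6,v7,v2) [--+] → (-0.7986, 0, 0.7242)–(-0.7986, 0.580207, 0.392317)  len=0.6684
  (v7,v0,v8) [-+-] → (-0.7986, 0, 0)–(-0.7986, -0.580207, 0)  len=0.5802
  (v7,v8,v2) [--+] → (-0.7986, -0.580207, 0.392317)–(-0.7986, 0, 0.7242)  len=0.6684
  (v8,v0,v9) [-++] → (-0.7986, -0.580207, 0)–(-0.7986, -0.842208, 0)  len=0.2620
  (v8,v9,v2) [-++] → (-0.7986, -0.842208, 0)–(-0.7986, -0.580207, 0.392317)  len=0.4718

Chained into 1 loop(s):
  loop 1: 8 segments, perimeter = 3.9648
Total perimeter = 3.965


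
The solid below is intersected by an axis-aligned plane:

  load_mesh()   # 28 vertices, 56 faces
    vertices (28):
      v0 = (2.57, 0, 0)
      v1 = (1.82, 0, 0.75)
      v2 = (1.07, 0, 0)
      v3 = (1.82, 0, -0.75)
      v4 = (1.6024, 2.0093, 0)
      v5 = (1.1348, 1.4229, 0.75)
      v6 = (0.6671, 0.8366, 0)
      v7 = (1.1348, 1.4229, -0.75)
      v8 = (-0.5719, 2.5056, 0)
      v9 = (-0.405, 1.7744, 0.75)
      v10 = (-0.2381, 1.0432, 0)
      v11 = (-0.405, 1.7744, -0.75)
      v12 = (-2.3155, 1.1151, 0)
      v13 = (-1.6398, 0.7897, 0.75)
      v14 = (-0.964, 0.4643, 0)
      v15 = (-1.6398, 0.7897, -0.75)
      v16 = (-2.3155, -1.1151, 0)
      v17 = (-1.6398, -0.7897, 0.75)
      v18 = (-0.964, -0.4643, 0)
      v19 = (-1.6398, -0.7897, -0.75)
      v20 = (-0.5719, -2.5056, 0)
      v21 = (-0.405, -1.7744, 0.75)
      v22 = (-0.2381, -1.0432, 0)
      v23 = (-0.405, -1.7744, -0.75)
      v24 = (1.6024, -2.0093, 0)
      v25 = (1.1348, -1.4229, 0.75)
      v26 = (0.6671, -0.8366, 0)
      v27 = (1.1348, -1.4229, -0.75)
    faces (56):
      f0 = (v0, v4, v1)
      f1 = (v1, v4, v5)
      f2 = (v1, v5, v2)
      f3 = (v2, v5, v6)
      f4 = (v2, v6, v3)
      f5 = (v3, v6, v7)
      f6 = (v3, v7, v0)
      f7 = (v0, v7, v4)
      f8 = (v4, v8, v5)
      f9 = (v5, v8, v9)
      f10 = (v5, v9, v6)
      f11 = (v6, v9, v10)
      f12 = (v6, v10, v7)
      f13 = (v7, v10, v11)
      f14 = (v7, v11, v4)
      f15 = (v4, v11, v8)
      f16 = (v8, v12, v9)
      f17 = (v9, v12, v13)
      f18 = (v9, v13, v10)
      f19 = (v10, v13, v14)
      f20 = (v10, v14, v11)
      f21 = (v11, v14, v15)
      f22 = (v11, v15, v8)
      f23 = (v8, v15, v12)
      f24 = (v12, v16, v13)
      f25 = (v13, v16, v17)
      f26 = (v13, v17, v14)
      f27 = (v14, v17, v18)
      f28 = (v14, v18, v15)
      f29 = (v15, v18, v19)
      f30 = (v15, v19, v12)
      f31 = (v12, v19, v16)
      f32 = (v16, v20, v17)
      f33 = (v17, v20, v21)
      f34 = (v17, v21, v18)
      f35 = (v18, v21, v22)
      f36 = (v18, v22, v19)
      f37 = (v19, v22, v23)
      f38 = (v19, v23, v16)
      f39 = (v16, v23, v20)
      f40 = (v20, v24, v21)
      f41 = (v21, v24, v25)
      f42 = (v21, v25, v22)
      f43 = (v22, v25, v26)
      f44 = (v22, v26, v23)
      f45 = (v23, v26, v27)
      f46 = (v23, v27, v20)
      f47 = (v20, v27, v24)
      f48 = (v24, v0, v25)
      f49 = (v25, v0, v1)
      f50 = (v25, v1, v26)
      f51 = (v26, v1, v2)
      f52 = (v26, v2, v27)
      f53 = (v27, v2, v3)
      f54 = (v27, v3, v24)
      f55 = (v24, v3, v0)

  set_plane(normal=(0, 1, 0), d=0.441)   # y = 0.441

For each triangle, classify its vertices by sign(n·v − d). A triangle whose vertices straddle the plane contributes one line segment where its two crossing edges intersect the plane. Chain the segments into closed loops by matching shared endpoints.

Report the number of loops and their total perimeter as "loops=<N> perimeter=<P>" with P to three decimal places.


loops=2 perimeter=8.281

Straddling triangles (16 of 56):
  (v0,v4,v1) [-+-] → (2.35763, 0.441, 0)–(1.77224, 0.441, 0.58539)  len=0.8279
  (v1,v4,v5) [-++] → (1.77224, 0.441, 0.58539)–(1.60764, 0.441, 0.75)  len=0.2328
  (v1,v5,v2) [-+-] → (1.60764, 0.441, 0.75)–(1.09008, 0.441, 0.232448)  len=0.7319
  (v2,v5,v6) [-++] → (1.09008, 0.441, 0.232448)–(0.857618, 0.441, 0)  len=0.3287
  (v2,v6,v3) [-+-] → (0.857618, 0.441, 0)–(1.21227, 0.441, -0.35465)  len=0.5016
  (v3,v6,v7) [-++] → (1.21227, 0.441, -0.35465)–(1.60764, 0.441, -0.75)  len=0.5591
  (v3,v7,v0) [-+-] → (1.60764, 0.441, -0.75)–(2.12519, 0.441, -0.232448)  len=0.7319
  (v0,v7,v4) [-++] → (2.12519, 0.441, -0.232448)–(2.35763, 0.441, 0)  len=0.3287
  (v12,v16,v13) [+-+] → (-2.3155, 0.441, 0)–(-1.7635, 0.441, 0.612702)  len=0.8247
  (v13,v16,v17) [+--] → (-1.7635, 0.441, 0.612702)–(-1.6398, 0.441, 0.75)  len=0.1848
  (v13,v17,v14) [+-+] → (-1.6398, 0.441, 0.75)–(-0.976557, 0.441, 0.0139354)  len=0.9908
  (v14,v17,v18) [+--] → (-0.976557, 0.441, 0.0139354)–(-0.964, 0.441, 0)  len=0.0188
  (v14,v18,v15) [+-+] → (-0.964, 0.441, 0)–(-1.45188, 0.441, -0.541447)  len=0.7288
  (v15,v18,v19) [+--] → (-1.45188, 0.441, -0.541447)–(-1.6398, 0.441, -0.75)  len=0.2807
  (v15,v19,v12) [+-+] → (-1.6398, 0.441, -0.75)–(-2.07637, 0.441, -0.265422)  len=0.6522
  (v12,v19,v16) [+--] → (-2.07637, 0.441, -0.265422)–(-2.3155, 0.441, 0)  len=0.3573

Chained into 2 loop(s):
  loop 1: 8 segments, perimeter = 4.2427
  loop 2: 8 segments, perimeter = 4.0381
Total perimeter = 8.281
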